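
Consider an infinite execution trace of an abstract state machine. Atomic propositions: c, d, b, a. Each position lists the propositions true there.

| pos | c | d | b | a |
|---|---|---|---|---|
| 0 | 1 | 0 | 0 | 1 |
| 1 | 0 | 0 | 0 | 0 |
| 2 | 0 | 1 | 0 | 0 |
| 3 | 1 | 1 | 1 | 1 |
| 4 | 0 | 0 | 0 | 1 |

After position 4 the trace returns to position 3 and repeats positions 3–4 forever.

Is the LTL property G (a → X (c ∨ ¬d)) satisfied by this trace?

Holds

a → X (c ∨ ¬d) holds at every position 0..4, and those are all positions ever visited, so G (a → X (c ∨ ¬d)) holds.
Positions where a holds: 0, 3, 4.
Check X (c ∨ ¬d) at each: 0→ok, 3→ok, 4→ok.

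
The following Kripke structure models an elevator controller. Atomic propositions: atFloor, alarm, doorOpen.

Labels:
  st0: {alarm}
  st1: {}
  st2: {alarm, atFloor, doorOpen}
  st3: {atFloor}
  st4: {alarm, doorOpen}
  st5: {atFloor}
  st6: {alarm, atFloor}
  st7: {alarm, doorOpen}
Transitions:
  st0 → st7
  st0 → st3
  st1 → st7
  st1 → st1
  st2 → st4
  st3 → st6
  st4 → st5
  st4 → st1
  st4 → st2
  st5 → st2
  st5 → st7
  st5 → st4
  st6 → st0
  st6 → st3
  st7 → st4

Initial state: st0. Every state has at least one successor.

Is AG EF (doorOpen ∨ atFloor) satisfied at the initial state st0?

Holds

States satisfying EF (doorOpen ∨ atFloor): {st0, st1, st2, st3, st4, st5, st6, st7}.
States satisfying AG EF (doorOpen ∨ atFloor): {st0, st1, st2, st3, st4, st5, st6, st7}.
Every state reachable from st0 satisfies EF (doorOpen ∨ atFloor).
st0 ∈ Sat(AG EF (doorOpen ∨ atFloor)).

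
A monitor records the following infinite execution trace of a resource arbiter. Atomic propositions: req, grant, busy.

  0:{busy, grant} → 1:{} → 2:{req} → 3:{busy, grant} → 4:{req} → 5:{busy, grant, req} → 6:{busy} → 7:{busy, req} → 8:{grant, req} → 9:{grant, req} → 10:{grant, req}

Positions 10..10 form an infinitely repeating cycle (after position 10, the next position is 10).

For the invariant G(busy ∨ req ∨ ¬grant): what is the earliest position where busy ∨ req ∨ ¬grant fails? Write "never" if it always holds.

busy ∨ req ∨ ¬grant holds at every position 0..10, and those are all the positions the trace ever visits, so the invariant G(busy ∨ req ∨ ¬grant) is never violated.

never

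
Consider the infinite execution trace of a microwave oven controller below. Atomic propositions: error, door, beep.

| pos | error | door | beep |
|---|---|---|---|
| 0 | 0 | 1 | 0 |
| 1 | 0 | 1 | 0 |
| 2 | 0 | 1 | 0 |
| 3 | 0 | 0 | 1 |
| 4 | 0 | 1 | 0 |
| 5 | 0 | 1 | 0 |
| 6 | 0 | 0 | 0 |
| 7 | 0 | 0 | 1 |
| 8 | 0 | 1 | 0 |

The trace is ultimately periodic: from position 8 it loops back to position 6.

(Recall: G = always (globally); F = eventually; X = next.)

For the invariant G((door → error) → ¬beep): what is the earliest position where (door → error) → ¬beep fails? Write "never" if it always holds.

Check (door → error) → ¬beep at each position in order: 0 ✓, 1 ✓, 2 ✓.
At position 3 the labels are {beep}, so (door → error) → ¬beep is false there. This is the first violation.

3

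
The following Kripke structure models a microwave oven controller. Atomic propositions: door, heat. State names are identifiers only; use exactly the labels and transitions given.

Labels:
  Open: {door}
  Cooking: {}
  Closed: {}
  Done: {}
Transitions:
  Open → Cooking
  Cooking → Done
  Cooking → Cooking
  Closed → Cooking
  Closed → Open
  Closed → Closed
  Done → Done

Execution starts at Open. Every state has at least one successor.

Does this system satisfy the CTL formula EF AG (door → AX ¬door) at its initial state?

Yes

States satisfying AG (door → AX ¬door): {Open, Cooking, Closed, Done}.
States satisfying EF AG (door → AX ¬door): {Open, Cooking, Closed, Done}.
Some path from Open reaches a state where AG (door → AX ¬door) holds.
Open ∈ Sat(EF AG (door → AX ¬door)).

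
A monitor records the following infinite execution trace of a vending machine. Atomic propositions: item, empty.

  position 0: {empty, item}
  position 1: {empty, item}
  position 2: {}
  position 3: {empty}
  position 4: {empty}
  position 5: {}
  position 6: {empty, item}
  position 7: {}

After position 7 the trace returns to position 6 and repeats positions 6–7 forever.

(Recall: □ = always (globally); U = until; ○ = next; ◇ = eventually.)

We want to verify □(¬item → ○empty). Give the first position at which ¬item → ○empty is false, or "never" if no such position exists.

4

Check ¬item → ○empty at each position in order: 0 ✓, 1 ✓, 2 ✓, 3 ✓.
At position 4 the labels are {empty} and the next position 5 has {}, so ¬item → ○empty is false there. This is the first violation.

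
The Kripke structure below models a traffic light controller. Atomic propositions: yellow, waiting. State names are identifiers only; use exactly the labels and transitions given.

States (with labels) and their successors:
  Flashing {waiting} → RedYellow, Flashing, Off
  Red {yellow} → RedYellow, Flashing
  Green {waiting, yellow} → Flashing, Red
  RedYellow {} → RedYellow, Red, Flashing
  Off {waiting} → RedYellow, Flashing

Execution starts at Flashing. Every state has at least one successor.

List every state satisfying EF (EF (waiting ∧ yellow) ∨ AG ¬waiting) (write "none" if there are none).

{Green}

States satisfying EF (waiting ∧ yellow) ∨ AG ¬waiting: {Green}.
States satisfying EF (EF (waiting ∧ yellow) ∨ AG ¬waiting): {Green}.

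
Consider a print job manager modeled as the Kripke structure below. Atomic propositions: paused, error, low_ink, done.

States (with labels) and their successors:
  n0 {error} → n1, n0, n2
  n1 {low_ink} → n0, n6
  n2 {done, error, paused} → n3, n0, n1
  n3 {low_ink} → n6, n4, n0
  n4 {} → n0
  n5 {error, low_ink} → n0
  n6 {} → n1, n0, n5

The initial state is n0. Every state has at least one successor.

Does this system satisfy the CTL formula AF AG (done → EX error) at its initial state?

States satisfying AG (done → EX error): {n0, n1, n2, n3, n4, n5, n6}.
States satisfying AF AG (done → EX error): {n0, n1, n2, n3, n4, n5, n6}.
n0 ∈ Sat(AF AG (done → EX error)).

Yes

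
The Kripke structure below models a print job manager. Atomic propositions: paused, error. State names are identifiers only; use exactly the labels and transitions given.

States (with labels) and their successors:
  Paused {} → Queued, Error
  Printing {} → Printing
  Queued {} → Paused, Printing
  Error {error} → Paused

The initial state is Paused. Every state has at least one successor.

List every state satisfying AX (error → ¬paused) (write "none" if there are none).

States satisfying error → ¬paused: {Paused, Printing, Queued, Error}.
States satisfying AX (error → ¬paused): {Paused, Printing, Queued, Error}.

{Paused, Printing, Queued, Error}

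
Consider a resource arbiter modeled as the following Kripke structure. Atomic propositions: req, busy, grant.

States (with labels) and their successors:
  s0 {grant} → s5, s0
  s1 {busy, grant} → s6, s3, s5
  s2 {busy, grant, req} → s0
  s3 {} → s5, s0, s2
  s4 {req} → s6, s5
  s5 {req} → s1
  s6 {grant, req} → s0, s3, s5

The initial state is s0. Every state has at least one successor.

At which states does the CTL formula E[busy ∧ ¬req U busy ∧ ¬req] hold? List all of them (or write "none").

States satisfying busy ∧ ¬req: {s1}.
States satisfying E[busy ∧ ¬req U busy ∧ ¬req]: {s1}.

{s1}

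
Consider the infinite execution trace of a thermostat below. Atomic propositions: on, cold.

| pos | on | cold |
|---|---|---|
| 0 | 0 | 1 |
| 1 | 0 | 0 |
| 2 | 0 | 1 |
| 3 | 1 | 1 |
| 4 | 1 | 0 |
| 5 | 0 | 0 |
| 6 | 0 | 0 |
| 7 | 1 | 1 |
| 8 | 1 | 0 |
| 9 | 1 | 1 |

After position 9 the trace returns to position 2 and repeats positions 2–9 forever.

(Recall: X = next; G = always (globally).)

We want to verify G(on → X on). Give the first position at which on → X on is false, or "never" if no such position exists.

4

Check on → X on at each position in order: 0 ✓, 1 ✓, 2 ✓, 3 ✓.
At position 4 the labels are {on} and the next position 5 has {}, so on → X on is false there. This is the first violation.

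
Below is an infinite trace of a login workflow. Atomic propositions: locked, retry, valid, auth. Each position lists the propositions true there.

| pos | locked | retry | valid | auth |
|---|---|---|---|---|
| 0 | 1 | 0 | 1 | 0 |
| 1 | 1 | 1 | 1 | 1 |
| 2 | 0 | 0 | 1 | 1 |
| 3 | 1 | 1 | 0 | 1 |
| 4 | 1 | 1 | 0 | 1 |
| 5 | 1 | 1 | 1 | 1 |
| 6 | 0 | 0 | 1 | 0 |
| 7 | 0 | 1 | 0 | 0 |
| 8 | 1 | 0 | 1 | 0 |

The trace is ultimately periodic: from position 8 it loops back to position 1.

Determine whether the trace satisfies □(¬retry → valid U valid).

¬retry → valid U valid holds at every position 0..8, and those are all positions ever visited, so □(¬retry → valid U valid) holds.
Positions where ¬retry holds: 0, 2, 6, 8.
Check valid U valid at each: 0→ok, 2→ok, 6→ok, 8→ok.

Satisfied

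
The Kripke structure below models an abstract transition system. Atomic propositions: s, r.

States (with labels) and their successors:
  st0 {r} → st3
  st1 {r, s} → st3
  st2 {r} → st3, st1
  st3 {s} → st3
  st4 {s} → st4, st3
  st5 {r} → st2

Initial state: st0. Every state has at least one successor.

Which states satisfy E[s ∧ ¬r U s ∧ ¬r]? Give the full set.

States satisfying s ∧ ¬r: {st3, st4}.
States satisfying E[s ∧ ¬r U s ∧ ¬r]: {st3, st4}.

{st3, st4}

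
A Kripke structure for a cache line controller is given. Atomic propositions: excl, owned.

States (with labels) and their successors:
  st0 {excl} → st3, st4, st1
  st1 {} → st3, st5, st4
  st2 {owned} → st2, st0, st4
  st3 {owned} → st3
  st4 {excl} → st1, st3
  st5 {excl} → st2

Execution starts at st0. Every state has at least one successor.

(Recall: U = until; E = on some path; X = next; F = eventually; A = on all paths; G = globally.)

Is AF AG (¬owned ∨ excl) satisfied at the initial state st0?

Violated

States satisfying AG (¬owned ∨ excl): ∅.
States satisfying AF AG (¬owned ∨ excl): ∅.
There is a path from st0 along which AG (¬owned ∨ excl) never holds.
st0 ∉ Sat(AF AG (¬owned ∨ excl)).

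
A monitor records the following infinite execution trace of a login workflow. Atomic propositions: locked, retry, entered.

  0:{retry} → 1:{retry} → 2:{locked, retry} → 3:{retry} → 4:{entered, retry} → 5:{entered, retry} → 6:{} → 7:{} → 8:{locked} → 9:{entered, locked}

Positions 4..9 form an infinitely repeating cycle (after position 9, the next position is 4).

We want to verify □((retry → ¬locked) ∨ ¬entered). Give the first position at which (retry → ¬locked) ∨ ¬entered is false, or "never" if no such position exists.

(retry → ¬locked) ∨ ¬entered holds at every position 0..9, and those are all the positions the trace ever visits, so the invariant □((retry → ¬locked) ∨ ¬entered) is never violated.

never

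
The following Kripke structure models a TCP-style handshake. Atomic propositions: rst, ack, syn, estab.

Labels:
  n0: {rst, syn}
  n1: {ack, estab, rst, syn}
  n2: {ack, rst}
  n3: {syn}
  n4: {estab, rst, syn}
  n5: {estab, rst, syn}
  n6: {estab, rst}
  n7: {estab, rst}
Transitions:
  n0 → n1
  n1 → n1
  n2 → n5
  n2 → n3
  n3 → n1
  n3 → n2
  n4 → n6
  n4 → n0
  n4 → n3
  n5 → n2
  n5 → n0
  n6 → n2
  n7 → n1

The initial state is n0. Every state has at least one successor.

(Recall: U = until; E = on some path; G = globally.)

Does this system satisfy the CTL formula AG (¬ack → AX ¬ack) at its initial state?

States satisfying ¬ack → AX ¬ack: {n1, n2, n4}.
States satisfying AG (¬ack → AX ¬ack): {n1}.
n0 is reachable from n0 and violates ¬ack → AX ¬ack, so AG fails at n0.
n0 ∉ Sat(AG (¬ack → AX ¬ack)).

Does not hold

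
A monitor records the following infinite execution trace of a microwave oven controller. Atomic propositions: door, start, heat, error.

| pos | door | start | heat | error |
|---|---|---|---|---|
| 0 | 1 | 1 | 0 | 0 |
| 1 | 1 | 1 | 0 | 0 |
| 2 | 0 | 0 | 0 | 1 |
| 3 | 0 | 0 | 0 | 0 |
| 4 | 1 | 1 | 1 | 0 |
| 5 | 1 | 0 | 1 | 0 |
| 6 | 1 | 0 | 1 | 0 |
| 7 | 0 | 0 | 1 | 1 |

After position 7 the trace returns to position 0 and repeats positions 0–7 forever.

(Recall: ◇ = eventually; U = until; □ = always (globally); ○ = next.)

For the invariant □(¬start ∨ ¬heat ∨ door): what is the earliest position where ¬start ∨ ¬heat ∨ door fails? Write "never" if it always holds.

never

¬start ∨ ¬heat ∨ door holds at every position 0..7, and those are all the positions the trace ever visits, so the invariant □(¬start ∨ ¬heat ∨ door) is never violated.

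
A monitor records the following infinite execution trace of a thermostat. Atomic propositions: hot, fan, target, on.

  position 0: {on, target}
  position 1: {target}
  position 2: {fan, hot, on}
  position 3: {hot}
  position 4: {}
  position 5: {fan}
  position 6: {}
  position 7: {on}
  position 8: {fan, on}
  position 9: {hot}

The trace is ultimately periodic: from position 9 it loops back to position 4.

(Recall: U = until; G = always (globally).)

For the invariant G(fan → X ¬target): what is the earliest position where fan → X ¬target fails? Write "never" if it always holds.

fan → X ¬target holds at every position 0..9, and those are all the positions the trace ever visits, so the invariant G(fan → X ¬target) is never violated.

never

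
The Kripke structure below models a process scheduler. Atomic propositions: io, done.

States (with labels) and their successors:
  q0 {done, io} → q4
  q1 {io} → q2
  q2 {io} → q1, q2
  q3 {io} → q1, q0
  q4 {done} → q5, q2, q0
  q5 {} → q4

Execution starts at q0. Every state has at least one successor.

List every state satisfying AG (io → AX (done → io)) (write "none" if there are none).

{q1, q2}

States satisfying io → AX (done → io): {q1, q2, q3, q4, q5}.
States satisfying AG (io → AX (done → io)): {q1, q2}.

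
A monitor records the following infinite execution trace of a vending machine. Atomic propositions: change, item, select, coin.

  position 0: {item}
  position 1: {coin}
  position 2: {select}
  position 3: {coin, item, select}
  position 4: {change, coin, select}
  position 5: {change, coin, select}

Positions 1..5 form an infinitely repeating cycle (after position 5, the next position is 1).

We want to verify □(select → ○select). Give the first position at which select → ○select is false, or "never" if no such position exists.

Check select → ○select at each position in order: 0 ✓, 1 ✓, 2 ✓, 3 ✓, 4 ✓.
At position 5 the labels are {change, coin, select} and the next position 1 has {coin}, so select → ○select is false there. This is the first violation.

5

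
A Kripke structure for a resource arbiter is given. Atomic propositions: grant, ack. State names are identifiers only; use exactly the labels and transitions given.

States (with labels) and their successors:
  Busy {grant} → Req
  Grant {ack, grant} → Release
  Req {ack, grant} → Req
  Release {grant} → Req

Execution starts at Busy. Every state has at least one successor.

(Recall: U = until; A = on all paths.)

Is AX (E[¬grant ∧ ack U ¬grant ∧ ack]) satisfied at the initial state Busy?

States satisfying E[¬grant ∧ ack U ¬grant ∧ ack]: ∅.
States satisfying AX (E[¬grant ∧ ack U ¬grant ∧ ack]): ∅.
Busy ∉ Sat(AX (E[¬grant ∧ ack U ¬grant ∧ ack])).

Does not hold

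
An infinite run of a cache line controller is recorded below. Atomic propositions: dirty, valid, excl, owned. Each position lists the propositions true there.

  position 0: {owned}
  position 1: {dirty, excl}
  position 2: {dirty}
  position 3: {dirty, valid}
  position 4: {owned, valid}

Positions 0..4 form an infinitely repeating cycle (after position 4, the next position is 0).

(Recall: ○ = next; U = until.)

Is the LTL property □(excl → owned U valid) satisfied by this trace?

excl → owned U valid must hold at every position from 0 onward. It fails at position 1, so □(excl → owned U valid) is false.
Positions where excl holds: 1.
Check owned U valid at each: 1→fails.

Violated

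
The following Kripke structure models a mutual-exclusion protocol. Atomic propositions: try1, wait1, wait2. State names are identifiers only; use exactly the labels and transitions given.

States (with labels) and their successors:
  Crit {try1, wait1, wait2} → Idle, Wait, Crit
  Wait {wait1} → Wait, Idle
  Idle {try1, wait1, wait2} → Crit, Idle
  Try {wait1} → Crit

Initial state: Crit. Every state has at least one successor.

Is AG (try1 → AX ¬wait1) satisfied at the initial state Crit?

States satisfying try1 → AX ¬wait1: {Wait, Try}.
States satisfying AG (try1 → AX ¬wait1): ∅.
Crit is reachable from Crit and violates try1 → AX ¬wait1, so AG fails at Crit.
Crit ∉ Sat(AG (try1 → AX ¬wait1)).

Violated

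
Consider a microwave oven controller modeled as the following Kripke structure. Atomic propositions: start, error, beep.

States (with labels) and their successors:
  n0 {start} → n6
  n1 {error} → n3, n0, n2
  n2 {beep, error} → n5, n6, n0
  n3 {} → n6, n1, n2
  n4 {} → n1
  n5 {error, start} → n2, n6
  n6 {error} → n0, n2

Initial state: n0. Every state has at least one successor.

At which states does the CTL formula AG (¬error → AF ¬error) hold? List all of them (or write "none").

{n0, n1, n2, n3, n4, n5, n6}

States satisfying ¬error → AF ¬error: {n0, n1, n2, n3, n4, n5, n6}.
States satisfying AG (¬error → AF ¬error): {n0, n1, n2, n3, n4, n5, n6}.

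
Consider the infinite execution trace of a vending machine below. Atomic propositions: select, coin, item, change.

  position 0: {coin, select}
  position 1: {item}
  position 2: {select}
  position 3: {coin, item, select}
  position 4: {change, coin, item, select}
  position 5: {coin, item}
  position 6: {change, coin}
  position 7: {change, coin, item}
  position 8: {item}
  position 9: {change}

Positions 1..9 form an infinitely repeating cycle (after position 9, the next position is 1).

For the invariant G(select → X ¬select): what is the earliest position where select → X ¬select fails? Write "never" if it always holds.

Check select → X ¬select at each position in order: 0 ✓, 1 ✓.
At position 2 the labels are {select} and the next position 3 has {coin, item, select}, so select → X ¬select is false there. This is the first violation.

2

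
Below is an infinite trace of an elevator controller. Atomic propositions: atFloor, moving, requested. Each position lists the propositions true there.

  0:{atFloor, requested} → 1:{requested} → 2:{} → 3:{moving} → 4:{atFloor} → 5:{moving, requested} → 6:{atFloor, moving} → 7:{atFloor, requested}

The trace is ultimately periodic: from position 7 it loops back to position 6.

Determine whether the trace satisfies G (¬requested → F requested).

¬requested → F requested holds at every position 0..7, and those are all positions ever visited, so G (¬requested → F requested) holds.
Positions where ¬requested holds: 2, 3, 4, 6.
Check F requested at each: 2→ok, 3→ok, 4→ok, 6→ok.

Yes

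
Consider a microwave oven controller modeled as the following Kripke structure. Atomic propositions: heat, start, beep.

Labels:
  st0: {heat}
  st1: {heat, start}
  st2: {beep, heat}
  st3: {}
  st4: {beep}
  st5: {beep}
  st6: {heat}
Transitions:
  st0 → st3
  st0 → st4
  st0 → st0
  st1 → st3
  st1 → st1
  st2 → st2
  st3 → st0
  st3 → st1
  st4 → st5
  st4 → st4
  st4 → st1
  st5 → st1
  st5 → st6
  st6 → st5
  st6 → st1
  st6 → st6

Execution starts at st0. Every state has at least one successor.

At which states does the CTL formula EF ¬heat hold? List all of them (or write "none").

{st0, st1, st3, st4, st5, st6}

States satisfying ¬heat: {st3, st4, st5}.
States satisfying EF ¬heat: {st0, st1, st3, st4, st5, st6}.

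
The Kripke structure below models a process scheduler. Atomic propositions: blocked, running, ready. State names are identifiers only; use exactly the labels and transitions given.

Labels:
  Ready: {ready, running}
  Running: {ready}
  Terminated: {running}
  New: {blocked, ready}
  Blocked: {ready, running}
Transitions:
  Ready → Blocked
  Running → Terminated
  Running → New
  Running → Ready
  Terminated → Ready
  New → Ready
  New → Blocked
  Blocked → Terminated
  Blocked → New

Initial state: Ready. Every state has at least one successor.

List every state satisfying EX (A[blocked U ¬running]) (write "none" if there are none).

States satisfying A[blocked U ¬running]: {Running, New}.
States satisfying EX (A[blocked U ¬running]): {Running, Blocked}.

{Running, Blocked}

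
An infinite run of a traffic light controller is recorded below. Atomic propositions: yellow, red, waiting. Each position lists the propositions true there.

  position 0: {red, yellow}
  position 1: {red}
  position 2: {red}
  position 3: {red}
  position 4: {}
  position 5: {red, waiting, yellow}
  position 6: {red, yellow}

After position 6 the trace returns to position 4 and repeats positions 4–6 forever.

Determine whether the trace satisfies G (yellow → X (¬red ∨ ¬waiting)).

yellow → X (¬red ∨ ¬waiting) holds at every position 0..6, and those are all positions ever visited, so G (yellow → X (¬red ∨ ¬waiting)) holds.
Positions where yellow holds: 0, 5, 6.
Check X (¬red ∨ ¬waiting) at each: 0→ok, 5→ok, 6→ok.

Satisfied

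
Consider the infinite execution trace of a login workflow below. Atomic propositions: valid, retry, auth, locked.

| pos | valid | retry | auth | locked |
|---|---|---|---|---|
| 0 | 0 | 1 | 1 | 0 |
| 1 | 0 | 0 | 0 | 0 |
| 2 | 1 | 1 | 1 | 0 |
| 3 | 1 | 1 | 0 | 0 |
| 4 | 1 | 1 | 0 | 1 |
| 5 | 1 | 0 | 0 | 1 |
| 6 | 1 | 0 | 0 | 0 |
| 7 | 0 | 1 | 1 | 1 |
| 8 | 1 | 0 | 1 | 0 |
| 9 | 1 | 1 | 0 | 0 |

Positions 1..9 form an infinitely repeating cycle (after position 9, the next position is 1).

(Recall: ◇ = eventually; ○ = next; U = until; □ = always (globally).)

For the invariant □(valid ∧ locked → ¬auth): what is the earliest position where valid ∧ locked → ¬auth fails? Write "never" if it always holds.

valid ∧ locked → ¬auth holds at every position 0..9, and those are all the positions the trace ever visits, so the invariant □(valid ∧ locked → ¬auth) is never violated.

never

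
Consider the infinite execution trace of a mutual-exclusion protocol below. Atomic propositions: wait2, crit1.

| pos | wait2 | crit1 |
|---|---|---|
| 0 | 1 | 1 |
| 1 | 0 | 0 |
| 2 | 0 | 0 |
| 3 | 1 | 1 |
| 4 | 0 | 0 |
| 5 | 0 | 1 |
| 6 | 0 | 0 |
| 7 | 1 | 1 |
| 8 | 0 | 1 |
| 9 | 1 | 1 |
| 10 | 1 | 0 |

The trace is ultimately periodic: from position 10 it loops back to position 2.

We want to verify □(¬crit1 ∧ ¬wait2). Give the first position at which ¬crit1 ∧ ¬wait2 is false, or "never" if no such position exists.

0

At position 0 the labels are {crit1, wait2}, so ¬crit1 ∧ ¬wait2 is false there. This is the first violation.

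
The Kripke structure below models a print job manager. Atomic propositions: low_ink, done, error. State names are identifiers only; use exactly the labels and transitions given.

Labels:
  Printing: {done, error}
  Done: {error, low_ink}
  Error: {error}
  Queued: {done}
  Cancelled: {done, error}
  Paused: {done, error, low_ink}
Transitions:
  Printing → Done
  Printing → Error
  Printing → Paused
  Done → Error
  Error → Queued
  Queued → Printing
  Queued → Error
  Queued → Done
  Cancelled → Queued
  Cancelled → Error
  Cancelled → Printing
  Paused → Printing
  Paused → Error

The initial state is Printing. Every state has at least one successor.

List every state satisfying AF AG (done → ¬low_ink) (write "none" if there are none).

States satisfying AG (done → ¬low_ink): ∅.
States satisfying AF AG (done → ¬low_ink): ∅.

none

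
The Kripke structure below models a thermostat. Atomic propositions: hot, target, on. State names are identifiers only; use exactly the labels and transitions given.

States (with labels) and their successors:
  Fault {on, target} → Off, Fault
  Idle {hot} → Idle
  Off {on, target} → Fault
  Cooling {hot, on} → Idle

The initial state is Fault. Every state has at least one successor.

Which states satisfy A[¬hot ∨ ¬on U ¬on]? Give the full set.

{Idle}

States satisfying ¬hot ∨ ¬on: {Fault, Idle, Off}.
States satisfying ¬on: {Idle}.
States satisfying A[¬hot ∨ ¬on U ¬on]: {Idle}.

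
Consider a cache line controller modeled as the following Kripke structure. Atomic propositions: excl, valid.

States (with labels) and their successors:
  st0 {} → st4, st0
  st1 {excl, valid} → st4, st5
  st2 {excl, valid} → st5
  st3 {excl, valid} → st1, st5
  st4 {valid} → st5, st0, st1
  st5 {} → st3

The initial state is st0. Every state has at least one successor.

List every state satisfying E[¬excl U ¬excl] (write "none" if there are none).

{st0, st4, st5}

States satisfying ¬excl: {st0, st4, st5}.
States satisfying E[¬excl U ¬excl]: {st0, st4, st5}.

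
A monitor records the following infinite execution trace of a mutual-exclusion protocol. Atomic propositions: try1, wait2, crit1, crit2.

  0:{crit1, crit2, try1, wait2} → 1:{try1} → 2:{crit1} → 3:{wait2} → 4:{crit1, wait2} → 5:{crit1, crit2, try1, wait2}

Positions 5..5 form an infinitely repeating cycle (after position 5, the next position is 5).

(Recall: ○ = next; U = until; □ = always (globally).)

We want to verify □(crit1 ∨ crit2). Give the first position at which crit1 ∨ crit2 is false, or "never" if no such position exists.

1

Check crit1 ∨ crit2 at each position in order: 0 ✓.
At position 1 the labels are {try1}, so crit1 ∨ crit2 is false there. This is the first violation.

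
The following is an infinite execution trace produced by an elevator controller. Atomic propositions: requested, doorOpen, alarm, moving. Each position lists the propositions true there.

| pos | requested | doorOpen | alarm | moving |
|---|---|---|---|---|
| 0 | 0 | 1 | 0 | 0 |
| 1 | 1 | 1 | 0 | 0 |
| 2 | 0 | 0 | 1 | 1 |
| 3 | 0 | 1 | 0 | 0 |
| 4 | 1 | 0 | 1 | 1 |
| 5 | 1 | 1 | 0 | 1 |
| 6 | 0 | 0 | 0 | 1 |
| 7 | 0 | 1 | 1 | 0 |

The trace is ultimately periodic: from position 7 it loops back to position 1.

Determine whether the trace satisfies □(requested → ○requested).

Violated

requested → ○requested must hold at every position from 0 onward. It fails at position 1, so □(requested → ○requested) is false.
Positions where requested holds: 1, 4, 5.
Check ○requested at each: 1→fails, 4→ok, 5→fails.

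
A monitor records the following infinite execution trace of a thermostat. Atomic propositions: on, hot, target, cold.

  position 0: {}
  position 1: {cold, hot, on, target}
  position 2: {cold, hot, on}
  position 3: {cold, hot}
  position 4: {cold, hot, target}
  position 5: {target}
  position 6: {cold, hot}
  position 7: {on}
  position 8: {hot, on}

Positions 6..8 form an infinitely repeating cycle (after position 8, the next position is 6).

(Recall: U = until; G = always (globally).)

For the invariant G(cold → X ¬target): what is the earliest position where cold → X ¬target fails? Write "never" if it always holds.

3

Check cold → X ¬target at each position in order: 0 ✓, 1 ✓, 2 ✓.
At position 3 the labels are {cold, hot} and the next position 4 has {cold, hot, target}, so cold → X ¬target is false there. This is the first violation.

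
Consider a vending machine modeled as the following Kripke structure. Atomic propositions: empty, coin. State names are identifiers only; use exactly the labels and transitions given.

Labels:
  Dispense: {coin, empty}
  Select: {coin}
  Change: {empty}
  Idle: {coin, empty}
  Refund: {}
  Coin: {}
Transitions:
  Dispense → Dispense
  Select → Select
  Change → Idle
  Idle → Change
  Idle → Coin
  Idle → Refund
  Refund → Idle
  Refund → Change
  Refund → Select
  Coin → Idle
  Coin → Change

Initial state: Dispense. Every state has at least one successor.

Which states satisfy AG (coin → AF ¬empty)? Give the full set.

States satisfying coin → AF ¬empty: {Select, Change, Refund, Coin}.
States satisfying AG (coin → AF ¬empty): {Select}.

{Select}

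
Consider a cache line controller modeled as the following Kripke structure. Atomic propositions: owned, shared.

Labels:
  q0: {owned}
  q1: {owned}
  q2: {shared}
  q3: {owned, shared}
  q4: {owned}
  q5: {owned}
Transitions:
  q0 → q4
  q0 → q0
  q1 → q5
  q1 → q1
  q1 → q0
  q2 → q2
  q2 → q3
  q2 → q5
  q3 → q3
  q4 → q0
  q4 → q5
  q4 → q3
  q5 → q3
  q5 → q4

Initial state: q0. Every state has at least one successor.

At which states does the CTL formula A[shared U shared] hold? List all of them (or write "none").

States satisfying shared: {q2, q3}.
States satisfying A[shared U shared]: {q2, q3}.

{q2, q3}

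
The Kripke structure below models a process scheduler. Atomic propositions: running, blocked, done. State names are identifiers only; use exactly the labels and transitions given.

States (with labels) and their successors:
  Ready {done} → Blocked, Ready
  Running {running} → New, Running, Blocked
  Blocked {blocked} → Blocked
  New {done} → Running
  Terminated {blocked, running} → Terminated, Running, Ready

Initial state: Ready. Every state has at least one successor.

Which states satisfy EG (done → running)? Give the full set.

{Running, Blocked, Terminated}

States satisfying done → running: {Running, Blocked, Terminated}.
States satisfying EG (done → running): {Running, Blocked, Terminated}.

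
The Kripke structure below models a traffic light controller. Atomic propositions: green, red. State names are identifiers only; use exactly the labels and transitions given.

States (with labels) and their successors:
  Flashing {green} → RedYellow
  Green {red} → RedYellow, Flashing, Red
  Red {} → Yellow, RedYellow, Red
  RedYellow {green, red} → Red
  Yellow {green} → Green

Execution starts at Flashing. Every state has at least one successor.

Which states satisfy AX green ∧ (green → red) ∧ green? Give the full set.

none

States satisfying green: {Flashing, RedYellow, Yellow}.
States satisfying AX green: {Flashing}.
States satisfying green → red: {Green, Red, RedYellow}.
States satisfying (green → red) ∧ green: {RedYellow}.
States satisfying AX green ∧ (green → red) ∧ green: ∅.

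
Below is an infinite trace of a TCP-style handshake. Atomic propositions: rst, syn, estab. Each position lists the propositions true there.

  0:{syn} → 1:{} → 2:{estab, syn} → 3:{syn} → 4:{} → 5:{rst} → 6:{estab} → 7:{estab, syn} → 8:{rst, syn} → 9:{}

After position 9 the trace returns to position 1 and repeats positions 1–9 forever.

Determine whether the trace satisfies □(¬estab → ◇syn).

Satisfied

¬estab → ◇syn holds at every position 0..9, and those are all positions ever visited, so □(¬estab → ◇syn) holds.
Positions where ¬estab holds: 0, 1, 3, 4, 5, 8, 9.
Check ◇syn at each: 0→ok, 1→ok, 3→ok, 4→ok, 5→ok, 8→ok, 9→ok.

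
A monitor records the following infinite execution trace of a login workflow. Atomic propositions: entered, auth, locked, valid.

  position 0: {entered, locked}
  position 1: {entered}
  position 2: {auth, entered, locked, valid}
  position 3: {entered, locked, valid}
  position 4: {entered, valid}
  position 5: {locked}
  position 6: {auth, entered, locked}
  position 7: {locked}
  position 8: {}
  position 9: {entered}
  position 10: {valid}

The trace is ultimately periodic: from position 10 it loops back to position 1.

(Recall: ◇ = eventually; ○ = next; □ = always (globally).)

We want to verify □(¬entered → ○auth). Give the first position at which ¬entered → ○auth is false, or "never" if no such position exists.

7

Check ¬entered → ○auth at each position in order: 0 ✓, 1 ✓, 2 ✓, 3 ✓, 4 ✓, 5 ✓, 6 ✓.
At position 7 the labels are {locked} and the next position 8 has {}, so ¬entered → ○auth is false there. This is the first violation.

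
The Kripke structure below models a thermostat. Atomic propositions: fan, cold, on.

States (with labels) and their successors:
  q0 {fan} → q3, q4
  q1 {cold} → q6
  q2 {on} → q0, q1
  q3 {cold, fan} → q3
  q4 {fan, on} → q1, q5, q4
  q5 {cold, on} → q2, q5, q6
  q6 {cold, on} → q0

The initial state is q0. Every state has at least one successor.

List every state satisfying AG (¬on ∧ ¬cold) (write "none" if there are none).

none

States satisfying ¬on ∧ ¬cold: {q0}.
States satisfying AG (¬on ∧ ¬cold): ∅.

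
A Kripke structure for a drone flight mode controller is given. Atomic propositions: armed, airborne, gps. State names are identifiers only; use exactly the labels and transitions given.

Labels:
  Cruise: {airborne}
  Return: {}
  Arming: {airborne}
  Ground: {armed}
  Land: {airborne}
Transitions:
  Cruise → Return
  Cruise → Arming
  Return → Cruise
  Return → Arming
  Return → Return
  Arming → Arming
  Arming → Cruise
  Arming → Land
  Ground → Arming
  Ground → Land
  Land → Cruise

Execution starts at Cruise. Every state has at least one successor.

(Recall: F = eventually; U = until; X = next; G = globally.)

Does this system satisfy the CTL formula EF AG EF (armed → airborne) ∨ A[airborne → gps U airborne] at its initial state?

States satisfying AG EF (armed → airborne): {Cruise, Return, Arming, Ground, Land}.
States satisfying EF AG EF (armed → airborne): {Cruise, Return, Arming, Ground, Land}.
States satisfying airborne → gps: {Return, Ground}.
States satisfying airborne: {Cruise, Arming, Land}.
States satisfying A[airborne → gps U airborne]: {Cruise, Arming, Ground, Land}.
States satisfying EF AG EF (armed → airborne) ∨ A[airborne → gps U airborne]: {Cruise, Return, Arming, Ground, Land}.
Cruise ∈ Sat(EF AG EF (armed → airborne) ∨ A[airborne → gps U airborne]).

Satisfied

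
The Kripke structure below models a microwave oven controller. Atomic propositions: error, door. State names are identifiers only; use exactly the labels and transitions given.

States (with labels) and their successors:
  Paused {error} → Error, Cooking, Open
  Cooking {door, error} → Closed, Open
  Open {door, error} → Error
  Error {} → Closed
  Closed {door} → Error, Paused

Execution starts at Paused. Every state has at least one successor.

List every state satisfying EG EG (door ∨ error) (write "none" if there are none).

{Paused, Cooking, Closed}

States satisfying EG (door ∨ error): {Paused, Cooking, Closed}.
States satisfying EG EG (door ∨ error): {Paused, Cooking, Closed}.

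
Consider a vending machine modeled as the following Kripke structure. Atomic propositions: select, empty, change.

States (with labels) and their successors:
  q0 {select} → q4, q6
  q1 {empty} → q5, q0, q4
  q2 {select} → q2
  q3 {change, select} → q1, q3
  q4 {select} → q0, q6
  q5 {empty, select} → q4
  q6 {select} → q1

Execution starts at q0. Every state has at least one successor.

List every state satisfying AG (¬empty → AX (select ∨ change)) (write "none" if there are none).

States satisfying ¬empty → AX (select ∨ change): {q0, q1, q2, q4, q5}.
States satisfying AG (¬empty → AX (select ∨ change)): {q2}.

{q2}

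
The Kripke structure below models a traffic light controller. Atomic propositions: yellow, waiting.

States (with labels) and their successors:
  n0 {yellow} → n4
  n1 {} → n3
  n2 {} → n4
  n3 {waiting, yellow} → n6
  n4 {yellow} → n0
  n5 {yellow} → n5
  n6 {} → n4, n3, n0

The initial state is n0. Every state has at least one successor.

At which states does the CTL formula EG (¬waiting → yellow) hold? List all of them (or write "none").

States satisfying ¬waiting → yellow: {n0, n3, n4, n5}.
States satisfying EG (¬waiting → yellow): {n0, n4, n5}.

{n0, n4, n5}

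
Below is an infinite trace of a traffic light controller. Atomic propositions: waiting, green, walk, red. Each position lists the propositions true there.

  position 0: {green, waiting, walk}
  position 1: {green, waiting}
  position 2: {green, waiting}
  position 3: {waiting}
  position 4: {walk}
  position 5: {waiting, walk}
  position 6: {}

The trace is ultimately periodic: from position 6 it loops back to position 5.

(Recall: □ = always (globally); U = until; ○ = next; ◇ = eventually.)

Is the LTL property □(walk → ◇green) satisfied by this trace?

walk → ◇green must hold at every position from 0 onward. It fails at position 4, so □(walk → ◇green) is false.
Positions where walk holds: 0, 4, 5.
Check ◇green at each: 0→ok, 4→fails, 5→fails.

No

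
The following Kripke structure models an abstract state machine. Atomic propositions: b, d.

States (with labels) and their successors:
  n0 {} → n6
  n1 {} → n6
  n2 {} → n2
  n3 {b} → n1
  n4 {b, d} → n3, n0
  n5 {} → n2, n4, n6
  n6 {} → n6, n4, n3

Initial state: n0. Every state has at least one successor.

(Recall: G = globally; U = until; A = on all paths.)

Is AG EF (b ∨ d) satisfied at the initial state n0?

States satisfying EF (b ∨ d): {n0, n1, n3, n4, n5, n6}.
States satisfying AG EF (b ∨ d): {n0, n1, n3, n4, n6}.
Every state reachable from n0 satisfies EF (b ∨ d).
n0 ∈ Sat(AG EF (b ∨ d)).

Yes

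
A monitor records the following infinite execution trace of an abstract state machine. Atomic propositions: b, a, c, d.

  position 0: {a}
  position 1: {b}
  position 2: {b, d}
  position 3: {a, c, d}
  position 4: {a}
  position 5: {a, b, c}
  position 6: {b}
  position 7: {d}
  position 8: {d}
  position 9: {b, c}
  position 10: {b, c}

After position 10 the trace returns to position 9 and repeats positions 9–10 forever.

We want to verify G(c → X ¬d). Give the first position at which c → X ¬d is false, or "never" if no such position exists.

c → X ¬d holds at every position 0..10, and those are all the positions the trace ever visits, so the invariant G(c → X ¬d) is never violated.

never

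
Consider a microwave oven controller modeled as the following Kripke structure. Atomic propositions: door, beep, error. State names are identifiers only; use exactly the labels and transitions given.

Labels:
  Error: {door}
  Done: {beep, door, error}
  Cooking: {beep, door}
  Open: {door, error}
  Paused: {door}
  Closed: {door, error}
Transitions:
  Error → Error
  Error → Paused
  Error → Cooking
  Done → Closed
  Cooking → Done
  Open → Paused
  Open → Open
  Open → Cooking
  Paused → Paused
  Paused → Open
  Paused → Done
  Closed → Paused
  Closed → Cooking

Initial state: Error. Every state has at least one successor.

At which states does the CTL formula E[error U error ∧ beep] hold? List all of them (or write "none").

States satisfying error: {Done, Open, Closed}.
States satisfying error ∧ beep: {Done}.
States satisfying E[error U error ∧ beep]: {Done}.

{Done}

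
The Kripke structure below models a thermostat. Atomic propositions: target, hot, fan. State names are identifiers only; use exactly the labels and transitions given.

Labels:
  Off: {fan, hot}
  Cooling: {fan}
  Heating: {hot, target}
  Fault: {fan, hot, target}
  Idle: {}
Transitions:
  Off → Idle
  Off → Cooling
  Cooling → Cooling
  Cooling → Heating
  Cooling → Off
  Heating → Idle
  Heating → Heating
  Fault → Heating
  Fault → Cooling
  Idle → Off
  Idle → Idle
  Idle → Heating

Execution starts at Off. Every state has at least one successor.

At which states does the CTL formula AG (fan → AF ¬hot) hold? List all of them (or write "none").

States satisfying fan → AF ¬hot: {Off, Cooling, Heating, Idle}.
States satisfying AG (fan → AF ¬hot): {Off, Cooling, Heating, Idle}.

{Off, Cooling, Heating, Idle}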